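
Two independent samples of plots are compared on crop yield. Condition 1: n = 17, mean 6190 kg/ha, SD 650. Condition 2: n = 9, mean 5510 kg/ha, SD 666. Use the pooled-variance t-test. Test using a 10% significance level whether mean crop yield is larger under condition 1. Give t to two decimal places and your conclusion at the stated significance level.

Let group 1 = condition 1, group 2 = condition 2. H0: μ_1 = μ_2; H1: μ_1 > μ_2 (two-sample pooled-variance t-test, right-tailed).
s_p² = [(17−1)·650² + (9−1)·666²]/(17+9−2) = 429519
t = (6190 − 5510)/√[429519·(1/17 + 1/9)] = 2.52
df = n₁ + n₂ − 2 = 24
p-value = P(T ≥ 2.52) ≈ 0.009
Since p ≈ 0.009 < α = 0.1, reject H0; the evidence is statistically significant.

t = 2.52; reject H0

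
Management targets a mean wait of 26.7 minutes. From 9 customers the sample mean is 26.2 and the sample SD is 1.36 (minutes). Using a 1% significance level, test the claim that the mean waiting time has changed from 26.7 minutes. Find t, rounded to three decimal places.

H0: μ = 26.7; H1: μ ≠ 26.7 (one-sample t-test, two-sided).
t = (x̄ − μ₀)/(s/√n) = (26.2 − 26.7)/(1.36/√9) = -1.103
df = n − 1 = 8
Two-sided p-value ≈ 0.3021
Since p ≈ 0.3021 > α = 0.01, fail to reject H0; the data do not provide sufficient evidence against H0.

-1.103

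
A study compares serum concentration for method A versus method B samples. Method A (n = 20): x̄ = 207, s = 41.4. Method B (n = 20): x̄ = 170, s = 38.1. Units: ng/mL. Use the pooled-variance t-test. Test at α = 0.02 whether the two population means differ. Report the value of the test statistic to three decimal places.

Let group 1 = method A, group 2 = method B. H0: μ_1 = μ_2; H1: μ_1 ≠ μ_2 (two-sample pooled-variance t-test, two-sided).
s_p² = [(20−1)·41.4² + (20−1)·38.1²]/(20+20−2) = 1582.79
t = (207 − 170)/√[1582.79·(1/20 + 1/20)] = 2.941
df = n₁ + n₂ − 2 = 38
Two-sided p-value ≈ 0.0055
Since p ≈ 0.0055 < α = 0.02, reject H0; the evidence is statistically significant.

2.941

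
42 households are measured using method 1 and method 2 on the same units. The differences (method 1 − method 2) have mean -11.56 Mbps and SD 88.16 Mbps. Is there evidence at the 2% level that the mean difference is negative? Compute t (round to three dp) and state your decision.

t = -0.850; fail to reject H0

H0: μ_d = 0; H1: μ_d < 0 (paired t-test on the differences, left-tailed).
t = d̄/(s_d/√n) = -11.56/(88.16/√42) = -0.850
df = n − 1 = 41
p-value = P(T ≤ -0.850) ≈ 0.2002
Since p ≈ 0.2002 > α = 0.02, fail to reject H0; the data do not provide sufficient evidence against H0.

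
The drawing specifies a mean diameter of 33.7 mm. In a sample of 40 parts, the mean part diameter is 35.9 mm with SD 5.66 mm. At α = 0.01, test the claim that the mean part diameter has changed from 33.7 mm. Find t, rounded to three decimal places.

2.458

H0: μ = 33.7; H1: μ ≠ 33.7 (one-sample t-test, two-sided).
t = (x̄ − μ₀)/(s/√n) = (35.9 − 33.7)/(5.66/√40) = 2.458
df = n − 1 = 39
Two-sided p-value ≈ 0.019
Since p ≈ 0.019 > α = 0.01, fail to reject H0; the data do not provide sufficient evidence against H0.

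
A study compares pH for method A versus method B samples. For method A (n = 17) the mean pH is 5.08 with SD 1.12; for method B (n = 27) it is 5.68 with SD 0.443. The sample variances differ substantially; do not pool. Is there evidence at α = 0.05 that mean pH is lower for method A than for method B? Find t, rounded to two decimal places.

Let group 1 = method A, group 2 = method B. H0: μ_1 = μ_2; H1: μ_1 < μ_2 (Welch's two-sample t-test, left-tailed).
t = (x̄_1 − x̄_2)/√(s_1²/n_1 + s_2²/n_2) = (5.08 − 5.68)/√(1.12²/17 + 0.443²/27) = -2.11
Welch–Satterthwaite df ≈ 19.19
p-value = P(T ≤ -2.11) ≈ 0.0242
Since p ≈ 0.0242 < α = 0.05, reject H0; the evidence is statistically significant.

-2.11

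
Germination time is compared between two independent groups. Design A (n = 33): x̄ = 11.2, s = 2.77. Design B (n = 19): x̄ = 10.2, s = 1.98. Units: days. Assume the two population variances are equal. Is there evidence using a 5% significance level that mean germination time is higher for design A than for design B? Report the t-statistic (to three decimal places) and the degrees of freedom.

t = 1.381, df = 50

Let group 1 = design A, group 2 = design B. H0: μ_1 = μ_2; H1: μ_1 > μ_2 (two-sample pooled-variance t-test, right-tailed).
s_p² = [(33−1)·2.77² + (19−1)·1.98²]/(33+19−2) = 6.322
t = (11.2 − 10.2)/√[6.322·(1/33 + 1/19)] = 1.381
df = n₁ + n₂ − 2 = 50
p-value = P(T ≥ 1.381) ≈ 0.0867
Since p ≈ 0.0867 > α = 0.05, fail to reject H0; the data do not provide sufficient evidence against H0.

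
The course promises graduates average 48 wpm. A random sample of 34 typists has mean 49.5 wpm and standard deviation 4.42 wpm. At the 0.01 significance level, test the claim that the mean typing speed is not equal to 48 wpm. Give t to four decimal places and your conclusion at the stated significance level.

H0: μ = 48; H1: μ ≠ 48 (one-sample t-test, two-sided).
t = (x̄ − μ₀)/(s/√n) = (49.5 − 48)/(4.42/√34) = 1.9788
df = n − 1 = 33
Two-sided p-value ≈ 0.0562
Since p ≈ 0.0562 > α = 0.01, fail to reject H0; the data do not provide sufficient evidence against H0.

t = 1.9788; fail to reject H0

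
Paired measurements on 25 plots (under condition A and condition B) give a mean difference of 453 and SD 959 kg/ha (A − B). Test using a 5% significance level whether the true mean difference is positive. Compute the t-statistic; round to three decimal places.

2.362

H0: μ_d = 0; H1: μ_d > 0 (paired t-test on the differences, right-tailed).
t = d̄/(s_d/√n) = 453/(959/√25) = 2.362
df = n − 1 = 24
p-value = P(T ≥ 2.362) ≈ 0.0133
Since p ≈ 0.0133 < α = 0.05, reject H0; the evidence is statistically significant.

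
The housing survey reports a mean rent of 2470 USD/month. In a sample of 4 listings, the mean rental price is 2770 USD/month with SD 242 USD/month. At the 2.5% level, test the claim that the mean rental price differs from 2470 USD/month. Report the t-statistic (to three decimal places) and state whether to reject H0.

H0: μ = 2470; H1: μ ≠ 2470 (one-sample t-test, two-sided).
t = (x̄ − μ₀)/(s/√n) = (2770 − 2470)/(242/√4) = 2.479
df = n − 1 = 3
Two-sided p-value ≈ 0.0893
Since p ≈ 0.0893 > α = 0.025, fail to reject H0; the data do not provide sufficient evidence against H0.

t = 2.479; fail to reject H0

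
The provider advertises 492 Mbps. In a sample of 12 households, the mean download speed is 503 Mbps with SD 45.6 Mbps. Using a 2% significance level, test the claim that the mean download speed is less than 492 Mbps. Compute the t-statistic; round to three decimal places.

H0: μ = 492; H1: μ < 492 (one-sample t-test, left-tailed).
t = (x̄ − μ₀)/(s/√n) = (503 − 492)/(45.6/√12) = 0.836
df = n − 1 = 11
p-value = P(T ≤ 0.836) ≈ 0.7894
Since p ≈ 0.7894 > α = 0.02, fail to reject H0; the evidence is not statistically significant.

0.836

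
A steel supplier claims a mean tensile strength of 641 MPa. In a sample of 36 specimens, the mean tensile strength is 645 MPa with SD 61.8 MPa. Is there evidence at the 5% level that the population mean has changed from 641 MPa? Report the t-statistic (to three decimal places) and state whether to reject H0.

t = 0.388; fail to reject H0

H0: μ = 641; H1: μ ≠ 641 (one-sample t-test, two-sided).
t = (x̄ − μ₀)/(s/√n) = (645 − 641)/(61.8/√36) = 0.388
df = n − 1 = 35
Two-sided p-value ≈ 0.700
Since p ≈ 0.700 > α = 0.05, fail to reject H0; the evidence is not statistically significant.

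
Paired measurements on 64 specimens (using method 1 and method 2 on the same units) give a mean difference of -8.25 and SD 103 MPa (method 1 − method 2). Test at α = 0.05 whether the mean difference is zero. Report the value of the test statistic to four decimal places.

-0.6408

H0: μ_d = 0; H1: μ_d ≠ 0 (paired t-test on the differences, two-sided).
t = d̄/(s_d/√n) = -8.25/(103/√64) = -0.6408
df = n − 1 = 63
Two-sided p-value ≈ 0.5240
Since p ≈ 0.5240 > α = 0.05, fail to reject H0; the data do not provide sufficient evidence against H0.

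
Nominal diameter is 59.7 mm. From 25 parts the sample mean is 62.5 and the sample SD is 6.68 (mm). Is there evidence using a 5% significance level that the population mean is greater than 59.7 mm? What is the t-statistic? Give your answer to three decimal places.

2.096

H0: μ = 59.7; H1: μ > 59.7 (one-sample t-test, right-tailed).
t = (x̄ − μ₀)/(s/√n) = (62.5 − 59.7)/(6.68/√25) = 2.096
df = n − 1 = 24
p-value = P(T ≥ 2.096) ≈ 0.023
Since p ≈ 0.023 < α = 0.05, reject H0; the data support H1.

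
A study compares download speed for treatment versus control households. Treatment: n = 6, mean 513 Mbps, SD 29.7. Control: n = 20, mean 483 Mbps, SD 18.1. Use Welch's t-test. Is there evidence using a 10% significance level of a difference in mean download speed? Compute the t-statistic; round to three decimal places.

Let group 1 = treatment, group 2 = control. H0: μ_1 = μ_2; H1: μ_1 ≠ μ_2 (Welch's two-sample t-test, two-sided).
t = (x̄_1 − x̄_2)/√(s_1²/n_1 + s_2²/n_2) = (513 − 483)/√(29.7²/6 + 18.1²/20) = 2.347
Welch–Satterthwaite df ≈ 6.16
Two-sided p-value ≈ 0.0562
Since p ≈ 0.0562 < α = 0.1, reject H0; the evidence is statistically significant.

2.347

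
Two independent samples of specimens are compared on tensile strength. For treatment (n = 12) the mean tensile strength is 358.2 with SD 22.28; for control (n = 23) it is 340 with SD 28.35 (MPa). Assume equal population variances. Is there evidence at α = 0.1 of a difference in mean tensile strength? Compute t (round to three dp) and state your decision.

Let group 1 = treatment, group 2 = control. H0: μ_1 = μ_2; H1: μ_1 ≠ μ_2 (two-sample pooled-variance t-test, two-sided).
s_p² = [(12−1)·22.28² + (23−1)·28.35²]/(12+23−2) = 701.281
t = (358.2 − 340)/√[701.281·(1/12 + 1/23)] = 1.930
df = n₁ + n₂ − 2 = 33
Two-sided p-value ≈ 0.062
Since p ≈ 0.062 < α = 0.1, reject H0; the evidence is statistically significant.

t = 1.930; reject H0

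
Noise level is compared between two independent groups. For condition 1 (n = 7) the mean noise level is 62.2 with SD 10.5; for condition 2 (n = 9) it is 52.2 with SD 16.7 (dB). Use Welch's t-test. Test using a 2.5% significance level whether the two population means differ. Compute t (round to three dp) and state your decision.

Let group 1 = condition 1, group 2 = condition 2. H0: μ_1 = μ_2; H1: μ_1 ≠ μ_2 (Welch's two-sample t-test, two-sided).
t = (x̄_1 − x̄_2)/√(s_1²/n_1 + s_2²/n_2) = (62.2 − 52.2)/√(10.5²/7 + 16.7²/9) = 1.463
Welch–Satterthwaite df ≈ 13.54
Two-sided p-value ≈ 0.166
Since p ≈ 0.166 > α = 0.025, fail to reject H0; the evidence is not statistically significant.

t = 1.463; fail to reject H0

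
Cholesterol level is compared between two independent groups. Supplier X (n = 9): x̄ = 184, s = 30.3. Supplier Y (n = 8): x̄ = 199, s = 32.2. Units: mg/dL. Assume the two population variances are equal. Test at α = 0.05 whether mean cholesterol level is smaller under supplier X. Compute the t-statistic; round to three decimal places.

Let group 1 = supplier X, group 2 = supplier Y. H0: μ_1 = μ_2; H1: μ_1 < μ_2 (two-sample pooled-variance t-test, left-tailed).
s_p² = [(9−1)·30.3² + (8−1)·32.2²]/(9+8−2) = 973.507
t = (184 − 199)/√[973.507·(1/9 + 1/8)] = -0.989
df = n₁ + n₂ − 2 = 15
p-value = P(T ≤ -0.989) ≈ 0.169
Since p ≈ 0.169 > α = 0.05, fail to reject H0; the data do not provide sufficient evidence against H0.

-0.989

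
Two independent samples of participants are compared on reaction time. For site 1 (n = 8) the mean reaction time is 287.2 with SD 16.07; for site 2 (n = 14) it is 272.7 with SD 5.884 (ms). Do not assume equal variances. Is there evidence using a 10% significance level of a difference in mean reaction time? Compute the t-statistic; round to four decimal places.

Let group 1 = site 1, group 2 = site 2. H0: μ_1 = μ_2; H1: μ_1 ≠ μ_2 (Welch's two-sample t-test, two-sided).
t = (x̄_1 − x̄_2)/√(s_1²/n_1 + s_2²/n_2) = (287.2 − 272.7)/√(16.07²/8 + 5.884²/14) = 2.4596
Welch–Satterthwaite df ≈ 8.09
Two-sided p-value ≈ 0.039
Since p ≈ 0.039 < α = 0.1, reject H0; the evidence is statistically significant.

2.4596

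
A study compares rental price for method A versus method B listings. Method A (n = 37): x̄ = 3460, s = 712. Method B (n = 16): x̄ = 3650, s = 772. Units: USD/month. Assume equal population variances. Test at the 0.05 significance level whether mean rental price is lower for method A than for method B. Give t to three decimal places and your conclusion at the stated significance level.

Let group 1 = method A, group 2 = method B. H0: μ_1 = μ_2; H1: μ_1 < μ_2 (two-sample pooled-variance t-test, left-tailed).
s_p² = [(37−1)·712² + (16−1)·772²]/(37+16−2) = 533132
t = (3460 − 3650)/√[533132·(1/37 + 1/16)] = -0.870
df = n₁ + n₂ − 2 = 51
p-value = P(T ≤ -0.870) ≈ 0.194
Since p ≈ 0.194 > α = 0.05, fail to reject H0; the evidence is not statistically significant.

t = -0.870; fail to reject H0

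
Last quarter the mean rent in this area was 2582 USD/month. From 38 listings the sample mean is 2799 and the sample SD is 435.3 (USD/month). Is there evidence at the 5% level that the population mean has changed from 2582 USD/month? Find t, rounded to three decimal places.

H0: μ = 2582; H1: μ ≠ 2582 (one-sample t-test, two-sided).
t = (x̄ − μ₀)/(s/√n) = (2799 − 2582)/(435.3/√38) = 3.073
df = n − 1 = 37
Two-sided p-value ≈ 0.004
Since p ≈ 0.004 < α = 0.05, reject H0; the evidence is statistically significant.

3.073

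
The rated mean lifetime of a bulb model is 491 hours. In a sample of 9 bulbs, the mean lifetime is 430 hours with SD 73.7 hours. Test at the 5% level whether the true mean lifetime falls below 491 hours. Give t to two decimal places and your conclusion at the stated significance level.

t = -2.48; reject H0

H0: μ = 491; H1: μ < 491 (one-sample t-test, left-tailed).
t = (x̄ − μ₀)/(s/√n) = (430 − 491)/(73.7/√9) = -2.48
df = n − 1 = 8
p-value = P(T ≤ -2.48) ≈ 0.0190
Since p ≈ 0.0190 < α = 0.05, reject H0; the evidence is statistically significant.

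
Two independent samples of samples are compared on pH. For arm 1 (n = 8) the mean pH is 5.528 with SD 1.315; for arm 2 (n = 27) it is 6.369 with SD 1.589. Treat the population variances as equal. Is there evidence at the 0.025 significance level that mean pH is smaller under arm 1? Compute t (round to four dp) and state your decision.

t = -1.3611; fail to reject H0

Let group 1 = arm 1, group 2 = arm 2. H0: μ_1 = μ_2; H1: μ_1 < μ_2 (two-sample pooled-variance t-test, left-tailed).
s_p² = [(8−1)·1.315² + (27−1)·1.589²]/(8+27−2) = 2.35614
t = (5.528 − 6.369)/√[2.35614·(1/8 + 1/27)] = -1.3611
df = n₁ + n₂ − 2 = 33
p-value = P(T ≤ -1.3611) ≈ 0.091
Since p ≈ 0.091 > α = 0.025, fail to reject H0; the evidence is not statistically significant.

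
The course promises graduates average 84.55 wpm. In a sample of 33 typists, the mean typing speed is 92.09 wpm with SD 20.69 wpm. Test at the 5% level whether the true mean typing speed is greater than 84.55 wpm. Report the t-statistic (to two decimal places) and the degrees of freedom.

t = 2.09, df = 32

H0: μ = 84.55; H1: μ > 84.55 (one-sample t-test, right-tailed).
t = (x̄ − μ₀)/(s/√n) = (92.09 − 84.55)/(20.69/√33) = 2.09
df = n − 1 = 32
p-value = P(T ≥ 2.09) ≈ 0.022
Since p ≈ 0.022 < α = 0.05, reject H0; the evidence is statistically significant.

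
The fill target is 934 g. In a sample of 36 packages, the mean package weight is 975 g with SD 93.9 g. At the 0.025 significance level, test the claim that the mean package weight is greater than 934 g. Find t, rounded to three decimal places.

2.620

H0: μ = 934; H1: μ > 934 (one-sample t-test, right-tailed).
t = (x̄ − μ₀)/(s/√n) = (975 − 934)/(93.9/√36) = 2.620
df = n − 1 = 35
p-value = P(T ≥ 2.620) ≈ 0.006
Since p ≈ 0.006 < α = 0.025, reject H0; the evidence is statistically significant.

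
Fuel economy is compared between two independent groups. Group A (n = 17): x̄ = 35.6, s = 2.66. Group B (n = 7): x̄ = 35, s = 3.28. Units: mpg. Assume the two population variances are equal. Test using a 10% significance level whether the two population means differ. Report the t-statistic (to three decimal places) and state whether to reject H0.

t = 0.470; fail to reject H0

Let group 1 = group A, group 2 = group B. H0: μ_1 = μ_2; H1: μ_1 ≠ μ_2 (two-sample pooled-variance t-test, two-sided).
s_p² = [(17−1)·2.66² + (7−1)·3.28²]/(17+7−2) = 8.08
t = (35.6 − 35)/√[8.08·(1/17 + 1/7)] = 0.470
df = n₁ + n₂ − 2 = 22
Two-sided p-value ≈ 0.6430
Since p ≈ 0.6430 > α = 0.1, fail to reject H0; the data do not provide sufficient evidence against H0.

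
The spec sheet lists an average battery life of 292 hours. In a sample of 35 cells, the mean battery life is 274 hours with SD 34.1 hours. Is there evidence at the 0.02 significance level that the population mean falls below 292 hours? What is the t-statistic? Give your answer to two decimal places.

-3.12

H0: μ = 292; H1: μ < 292 (one-sample t-test, left-tailed).
t = (x̄ − μ₀)/(s/√n) = (274 − 292)/(34.1/√35) = -3.12
df = n − 1 = 34
p-value = P(T ≤ -3.12) ≈ 0.0018
Since p ≈ 0.0018 < α = 0.02, reject H0; the evidence is statistically significant.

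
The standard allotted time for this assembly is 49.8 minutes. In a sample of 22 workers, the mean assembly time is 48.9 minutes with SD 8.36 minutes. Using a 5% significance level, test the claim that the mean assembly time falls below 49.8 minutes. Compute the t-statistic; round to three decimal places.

H0: μ = 49.8; H1: μ < 49.8 (one-sample t-test, left-tailed).
t = (x̄ − μ₀)/(s/√n) = (48.9 − 49.8)/(8.36/√22) = -0.505
df = n − 1 = 21
p-value = P(T ≤ -0.505) ≈ 0.3094
Since p ≈ 0.3094 > α = 0.05, fail to reject H0; the data do not provide sufficient evidence against H0.

-0.505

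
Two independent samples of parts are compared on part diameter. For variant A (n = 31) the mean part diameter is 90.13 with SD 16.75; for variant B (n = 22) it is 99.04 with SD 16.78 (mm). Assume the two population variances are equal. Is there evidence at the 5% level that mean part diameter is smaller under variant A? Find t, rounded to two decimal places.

-1.91

Let group 1 = variant A, group 2 = variant B. H0: μ_1 = μ_2; H1: μ_1 < μ_2 (two-sample pooled-variance t-test, left-tailed).
s_p² = [(31−1)·16.75² + (22−1)·16.78²]/(31+22−2) = 280.977
t = (90.13 − 99.04)/√[280.977·(1/31 + 1/22)] = -1.91
df = n₁ + n₂ − 2 = 51
p-value = P(T ≤ -1.91) ≈ 0.0311
Since p ≈ 0.0311 < α = 0.05, reject H0; the evidence is statistically significant.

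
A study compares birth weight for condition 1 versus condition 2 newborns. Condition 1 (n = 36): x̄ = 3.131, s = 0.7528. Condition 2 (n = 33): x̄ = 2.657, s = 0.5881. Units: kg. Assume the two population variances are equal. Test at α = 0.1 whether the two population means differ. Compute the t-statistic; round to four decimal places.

2.8960

Let group 1 = condition 1, group 2 = condition 2. H0: μ_1 = μ_2; H1: μ_1 ≠ μ_2 (two-sample pooled-variance t-test, two-sided).
s_p² = [(36−1)·0.7528² + (33−1)·0.5881²]/(36+33−2) = 0.461229
t = (3.131 − 2.657)/√[0.461229·(1/36 + 1/33)] = 2.8960
df = n₁ + n₂ − 2 = 67
Two-sided p-value ≈ 0.005
Since p ≈ 0.005 < α = 0.1, reject H0; the data support H1.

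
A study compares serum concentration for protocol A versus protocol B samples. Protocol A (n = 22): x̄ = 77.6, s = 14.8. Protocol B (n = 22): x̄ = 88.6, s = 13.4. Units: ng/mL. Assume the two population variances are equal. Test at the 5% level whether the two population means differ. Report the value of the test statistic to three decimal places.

-2.584

Let group 1 = protocol A, group 2 = protocol B. H0: μ_1 = μ_2; H1: μ_1 ≠ μ_2 (two-sample pooled-variance t-test, two-sided).
s_p² = [(22−1)·14.8² + (22−1)·13.4²]/(22+22−2) = 199.3
t = (77.6 − 88.6)/√[199.3·(1/22 + 1/22)] = -2.584
df = n₁ + n₂ − 2 = 42
Two-sided p-value ≈ 0.013
Since p ≈ 0.013 < α = 0.05, reject H0; the data support H1.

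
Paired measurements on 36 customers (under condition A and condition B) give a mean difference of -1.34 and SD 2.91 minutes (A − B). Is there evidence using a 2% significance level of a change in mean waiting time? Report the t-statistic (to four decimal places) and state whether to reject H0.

t = -2.7629; reject H0

H0: μ_d = 0; H1: μ_d ≠ 0 (paired t-test on the differences, two-sided).
t = d̄/(s_d/√n) = -1.34/(2.91/√36) = -2.7629
df = n − 1 = 35
Two-sided p-value ≈ 0.009
Since p ≈ 0.009 < α = 0.02, reject H0; the evidence is statistically significant.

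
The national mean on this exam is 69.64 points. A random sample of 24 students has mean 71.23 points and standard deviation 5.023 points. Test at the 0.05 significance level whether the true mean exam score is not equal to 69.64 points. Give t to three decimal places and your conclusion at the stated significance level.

t = 1.551; fail to reject H0

H0: μ = 69.64; H1: μ ≠ 69.64 (one-sample t-test, two-sided).
t = (x̄ − μ₀)/(s/√n) = (71.23 − 69.64)/(5.023/√24) = 1.551
df = n − 1 = 23
Two-sided p-value ≈ 0.135
Since p ≈ 0.135 > α = 0.05, fail to reject H0; the evidence is not statistically significant.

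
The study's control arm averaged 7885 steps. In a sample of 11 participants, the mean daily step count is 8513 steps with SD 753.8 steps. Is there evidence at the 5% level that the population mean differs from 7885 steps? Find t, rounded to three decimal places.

H0: μ = 7885; H1: μ ≠ 7885 (one-sample t-test, two-sided).
t = (x̄ − μ₀)/(s/√n) = (8513 − 7885)/(753.8/√11) = 2.763
df = n − 1 = 10
Two-sided p-value ≈ 0.020
Since p ≈ 0.020 < α = 0.05, reject H0; the data support H1.

2.763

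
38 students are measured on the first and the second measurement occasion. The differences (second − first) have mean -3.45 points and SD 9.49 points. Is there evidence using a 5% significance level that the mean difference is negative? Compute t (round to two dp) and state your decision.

t = -2.24; reject H0

H0: μ_d = 0; H1: μ_d < 0 (paired t-test on the differences, left-tailed).
t = d̄/(s_d/√n) = -3.45/(9.49/√38) = -2.24
df = n − 1 = 37
p-value = P(T ≤ -2.24) ≈ 0.0156
Since p ≈ 0.0156 < α = 0.05, reject H0; the evidence is statistically significant.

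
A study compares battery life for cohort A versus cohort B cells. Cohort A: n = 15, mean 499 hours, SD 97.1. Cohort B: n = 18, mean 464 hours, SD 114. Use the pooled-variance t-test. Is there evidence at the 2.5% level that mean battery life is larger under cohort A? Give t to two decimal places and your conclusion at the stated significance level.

Let group 1 = cohort A, group 2 = cohort B. H0: μ_1 = μ_2; H1: μ_1 > μ_2 (two-sample pooled-variance t-test, right-tailed).
s_p² = [(15−1)·97.1² + (18−1)·114²]/(15+18−2) = 11384.8
t = (499 − 464)/√[11384.8·(1/15 + 1/18)] = 0.94
df = n₁ + n₂ − 2 = 31
p-value = P(T ≥ 0.94) ≈ 0.1777
Since p ≈ 0.1777 > α = 0.025, fail to reject H0; the evidence is not statistically significant.

t = 0.94; fail to reject H0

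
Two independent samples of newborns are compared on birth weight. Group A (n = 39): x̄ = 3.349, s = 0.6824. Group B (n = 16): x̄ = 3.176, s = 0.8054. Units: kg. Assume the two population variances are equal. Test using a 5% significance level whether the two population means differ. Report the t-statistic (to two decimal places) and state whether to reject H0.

t = 0.81; fail to reject H0

Let group 1 = group A, group 2 = group B. H0: μ_1 = μ_2; H1: μ_1 ≠ μ_2 (two-sample pooled-variance t-test, two-sided).
s_p² = [(39−1)·0.6824² + (16−1)·0.8054²]/(39+16−2) = 0.517462
t = (3.349 − 3.176)/√[0.517462·(1/39 + 1/16)] = 0.81
df = n₁ + n₂ − 2 = 53
Two-sided p-value ≈ 0.422
Since p ≈ 0.422 > α = 0.05, fail to reject H0; the data do not provide sufficient evidence against H0.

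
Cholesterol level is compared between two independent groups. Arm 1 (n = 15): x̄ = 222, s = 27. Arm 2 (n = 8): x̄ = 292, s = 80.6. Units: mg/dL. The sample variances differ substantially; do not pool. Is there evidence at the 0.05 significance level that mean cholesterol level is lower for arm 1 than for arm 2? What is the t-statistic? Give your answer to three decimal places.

Let group 1 = arm 1, group 2 = arm 2. H0: μ_1 = μ_2; H1: μ_1 < μ_2 (Welch's two-sample t-test, left-tailed).
t = (x̄_1 − x̄_2)/√(s_1²/n_1 + s_2²/n_2) = (222 − 292)/√(27²/15 + 80.6²/8) = -2.386
Welch–Satterthwaite df ≈ 7.85
p-value = P(T ≤ -2.386) ≈ 0.0224
Since p ≈ 0.0224 < α = 0.05, reject H0; the data support H1.

-2.386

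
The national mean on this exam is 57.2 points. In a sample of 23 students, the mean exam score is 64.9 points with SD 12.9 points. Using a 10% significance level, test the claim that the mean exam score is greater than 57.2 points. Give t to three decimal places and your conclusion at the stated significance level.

H0: μ = 57.2; H1: μ > 57.2 (one-sample t-test, right-tailed).
t = (x̄ − μ₀)/(s/√n) = (64.9 − 57.2)/(12.9/√23) = 2.863
df = n − 1 = 22
p-value = P(T ≥ 2.863) ≈ 0.0045
Since p ≈ 0.0045 < α = 0.1, reject H0; the data support H1.

t = 2.863; reject H0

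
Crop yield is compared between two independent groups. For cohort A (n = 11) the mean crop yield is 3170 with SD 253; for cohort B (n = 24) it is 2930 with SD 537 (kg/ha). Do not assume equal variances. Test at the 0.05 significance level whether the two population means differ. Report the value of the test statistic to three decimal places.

1.797

Let group 1 = cohort A, group 2 = cohort B. H0: μ_1 = μ_2; H1: μ_1 ≠ μ_2 (Welch's two-sample t-test, two-sided).
t = (x̄_1 − x̄_2)/√(s_1²/n_1 + s_2²/n_2) = (3170 − 2930)/√(253²/11 + 537²/24) = 1.797
Welch–Satterthwaite df ≈ 32.92
Two-sided p-value ≈ 0.081
Since p ≈ 0.081 > α = 0.05, fail to reject H0; the data do not provide sufficient evidence against H0.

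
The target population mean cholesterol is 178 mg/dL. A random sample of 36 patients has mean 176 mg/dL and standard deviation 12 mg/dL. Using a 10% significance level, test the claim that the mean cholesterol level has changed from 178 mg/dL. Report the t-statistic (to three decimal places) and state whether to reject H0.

H0: μ = 178; H1: μ ≠ 178 (one-sample t-test, two-sided).
t = (x̄ − μ₀)/(s/√n) = (176 − 178)/(12/√36) = -1.000
df = n − 1 = 35
Two-sided p-value ≈ 0.3242
Since p ≈ 0.3242 > α = 0.1, fail to reject H0; the evidence is not statistically significant.

t = -1.000; fail to reject H0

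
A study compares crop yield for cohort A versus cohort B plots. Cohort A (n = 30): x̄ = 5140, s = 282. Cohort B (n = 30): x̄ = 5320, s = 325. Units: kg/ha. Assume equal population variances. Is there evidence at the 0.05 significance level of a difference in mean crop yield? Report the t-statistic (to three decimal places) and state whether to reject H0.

t = -2.291; reject H0

Let group 1 = cohort A, group 2 = cohort B. H0: μ_1 = μ_2; H1: μ_1 ≠ μ_2 (two-sample pooled-variance t-test, two-sided).
s_p² = [(30−1)·282² + (30−1)·325²]/(30+30−2) = 92574.5
t = (5140 − 5320)/√[92574.5·(1/30 + 1/30)] = -2.291
df = n₁ + n₂ − 2 = 58
Two-sided p-value ≈ 0.0256
Since p ≈ 0.0256 < α = 0.05, reject H0; the data support H1.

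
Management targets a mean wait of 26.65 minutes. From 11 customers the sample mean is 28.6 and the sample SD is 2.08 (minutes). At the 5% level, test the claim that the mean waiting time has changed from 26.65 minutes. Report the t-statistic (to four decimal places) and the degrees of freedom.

t = 3.1093, df = 10

H0: μ = 26.65; H1: μ ≠ 26.65 (one-sample t-test, two-sided).
t = (x̄ − μ₀)/(s/√n) = (28.6 − 26.65)/(2.08/√11) = 3.1093
df = n − 1 = 10
Two-sided p-value ≈ 0.011
Since p ≈ 0.011 < α = 0.05, reject H0; the data support H1.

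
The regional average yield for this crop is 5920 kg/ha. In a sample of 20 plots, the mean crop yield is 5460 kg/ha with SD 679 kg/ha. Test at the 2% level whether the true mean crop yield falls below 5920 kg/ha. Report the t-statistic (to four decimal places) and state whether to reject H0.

t = -3.0297; reject H0

H0: μ = 5920; H1: μ < 5920 (one-sample t-test, left-tailed).
t = (x̄ − μ₀)/(s/√n) = (5460 − 5920)/(679/√20) = -3.0297
df = n − 1 = 19
p-value = P(T ≤ -3.0297) ≈ 0.003
Since p ≈ 0.003 < α = 0.02, reject H0; the evidence is statistically significant.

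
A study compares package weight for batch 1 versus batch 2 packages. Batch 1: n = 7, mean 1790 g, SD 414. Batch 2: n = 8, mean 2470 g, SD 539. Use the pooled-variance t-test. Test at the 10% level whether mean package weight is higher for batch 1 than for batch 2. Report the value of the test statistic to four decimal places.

Let group 1 = batch 1, group 2 = batch 2. H0: μ_1 = μ_2; H1: μ_1 > μ_2 (two-sample pooled-variance t-test, right-tailed).
s_p² = [(7−1)·414² + (8−1)·539²]/(7+8−2) = 235540
t = (1790 − 2470)/√[235540·(1/7 + 1/8)] = -2.7072
df = n₁ + n₂ − 2 = 13
p-value = P(T ≥ -2.7072) ≈ 0.991
Since p ≈ 0.991 > α = 0.1, fail to reject H0; the evidence is not statistically significant.

-2.7072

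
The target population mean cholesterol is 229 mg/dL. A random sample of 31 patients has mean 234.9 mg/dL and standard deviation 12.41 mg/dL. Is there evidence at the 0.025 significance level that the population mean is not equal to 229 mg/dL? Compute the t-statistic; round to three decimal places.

2.647

H0: μ = 229; H1: μ ≠ 229 (one-sample t-test, two-sided).
t = (x̄ − μ₀)/(s/√n) = (234.9 − 229)/(12.41/√31) = 2.647
df = n − 1 = 30
Two-sided p-value ≈ 0.0128
Since p ≈ 0.0128 < α = 0.025, reject H0; the data support H1.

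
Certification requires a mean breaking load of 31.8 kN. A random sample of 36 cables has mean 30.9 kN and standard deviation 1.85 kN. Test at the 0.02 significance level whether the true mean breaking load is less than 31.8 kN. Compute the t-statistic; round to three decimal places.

-2.919

H0: μ = 31.8; H1: μ < 31.8 (one-sample t-test, left-tailed).
t = (x̄ − μ₀)/(s/√n) = (30.9 − 31.8)/(1.85/√36) = -2.919
df = n − 1 = 35
p-value = P(T ≤ -2.919) ≈ 0.003
Since p ≈ 0.003 < α = 0.02, reject H0; the evidence is statistically significant.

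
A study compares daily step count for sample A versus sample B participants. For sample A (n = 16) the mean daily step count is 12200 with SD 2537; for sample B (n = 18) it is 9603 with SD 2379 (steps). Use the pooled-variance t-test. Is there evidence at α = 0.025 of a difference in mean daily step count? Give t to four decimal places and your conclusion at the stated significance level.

t = 3.0796; reject H0

Let group 1 = sample A, group 2 = sample B. H0: μ_1 = μ_2; H1: μ_1 ≠ μ_2 (two-sample pooled-variance t-test, two-sided).
s_p² = [(16−1)·2537² + (18−1)·2379²]/(16+18−2) = 6023730
t = (12200 − 9603)/√[6023730·(1/16 + 1/18)] = 3.0796
df = n₁ + n₂ − 2 = 32
Two-sided p-value ≈ 0.0042
Since p ≈ 0.0042 < α = 0.025, reject H0; the data support H1.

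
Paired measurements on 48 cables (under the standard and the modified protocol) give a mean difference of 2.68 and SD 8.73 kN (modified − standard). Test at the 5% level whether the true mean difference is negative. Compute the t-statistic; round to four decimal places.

H0: μ_d = 0; H1: μ_d < 0 (paired t-test on the differences, left-tailed).
t = d̄/(s_d/√n) = 2.68/(8.73/√48) = 2.1269
df = n − 1 = 47
p-value = P(T ≤ 2.1269) ≈ 0.981
Since p ≈ 0.981 > α = 0.05, fail to reject H0; the evidence is not statistically significant.

2.1269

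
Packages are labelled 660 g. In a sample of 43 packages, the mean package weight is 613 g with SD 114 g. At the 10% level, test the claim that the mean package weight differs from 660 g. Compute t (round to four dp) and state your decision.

t = -2.7035; reject H0

H0: μ = 660; H1: μ ≠ 660 (one-sample t-test, two-sided).
t = (x̄ − μ₀)/(s/√n) = (613 − 660)/(114/√43) = -2.7035
df = n − 1 = 42
Two-sided p-value ≈ 0.0099
Since p ≈ 0.0099 < α = 0.1, reject H0; the evidence is statistically significant.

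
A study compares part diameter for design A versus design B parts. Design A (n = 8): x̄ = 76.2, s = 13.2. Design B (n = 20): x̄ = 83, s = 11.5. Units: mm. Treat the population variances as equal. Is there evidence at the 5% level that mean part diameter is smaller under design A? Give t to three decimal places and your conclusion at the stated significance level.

Let group 1 = design A, group 2 = design B. H0: μ_1 = μ_2; H1: μ_1 < μ_2 (two-sample pooled-variance t-test, left-tailed).
s_p² = [(8−1)·13.2² + (20−1)·11.5²]/(8+20−2) = 143.555
t = (76.2 − 83)/√[143.555·(1/8 + 1/20)] = -1.357
df = n₁ + n₂ − 2 = 26
p-value = P(T ≤ -1.357) ≈ 0.093
Since p ≈ 0.093 > α = 0.05, fail to reject H0; the data do not provide sufficient evidence against H0.

t = -1.357; fail to reject H0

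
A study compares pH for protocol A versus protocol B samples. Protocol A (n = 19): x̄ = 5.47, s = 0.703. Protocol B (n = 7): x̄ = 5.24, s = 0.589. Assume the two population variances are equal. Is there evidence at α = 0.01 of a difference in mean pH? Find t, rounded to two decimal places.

Let group 1 = protocol A, group 2 = protocol B. H0: μ_1 = μ_2; H1: μ_1 ≠ μ_2 (two-sample pooled-variance t-test, two-sided).
s_p² = [(19−1)·0.703² + (7−1)·0.589²]/(19+7−2) = 0.457387
t = (5.47 − 5.24)/√[0.457387·(1/19 + 1/7)] = 0.77
df = n₁ + n₂ − 2 = 24
Two-sided p-value ≈ 0.4493
Since p ≈ 0.4493 > α = 0.01, fail to reject H0; the data do not provide sufficient evidence against H0.

0.77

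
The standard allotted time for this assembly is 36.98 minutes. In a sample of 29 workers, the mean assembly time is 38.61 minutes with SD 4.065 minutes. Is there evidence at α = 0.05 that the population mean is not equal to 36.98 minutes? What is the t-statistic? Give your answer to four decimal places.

2.1594

H0: μ = 36.98; H1: μ ≠ 36.98 (one-sample t-test, two-sided).
t = (x̄ − μ₀)/(s/√n) = (38.61 − 36.98)/(4.065/√29) = 2.1594
df = n − 1 = 28
Two-sided p-value ≈ 0.0395
Since p ≈ 0.0395 < α = 0.05, reject H0; the evidence is statistically significant.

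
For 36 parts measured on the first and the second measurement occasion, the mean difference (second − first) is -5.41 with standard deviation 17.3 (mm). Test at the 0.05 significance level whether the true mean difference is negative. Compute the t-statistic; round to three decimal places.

H0: μ_d = 0; H1: μ_d < 0 (paired t-test on the differences, left-tailed).
t = d̄/(s_d/√n) = -5.41/(17.3/√36) = -1.876
df = n − 1 = 35
p-value = P(T ≤ -1.876) ≈ 0.034
Since p ≈ 0.034 < α = 0.05, reject H0; the evidence is statistically significant.

-1.876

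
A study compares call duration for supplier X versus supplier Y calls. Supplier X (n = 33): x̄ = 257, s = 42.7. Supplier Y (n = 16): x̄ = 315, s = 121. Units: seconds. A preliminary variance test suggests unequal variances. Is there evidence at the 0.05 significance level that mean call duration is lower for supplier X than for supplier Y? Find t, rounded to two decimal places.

Let group 1 = supplier X, group 2 = supplier Y. H0: μ_1 = μ_2; H1: μ_1 < μ_2 (Welch's two-sample t-test, left-tailed).
t = (x̄_1 − x̄_2)/√(s_1²/n_1 + s_2²/n_2) = (257 − 315)/√(42.7²/33 + 121²/16) = -1.86
Welch–Satterthwaite df ≈ 16.84
p-value = P(T ≤ -1.86) ≈ 0.040
Since p ≈ 0.040 < α = 0.05, reject H0; the data support H1.

-1.86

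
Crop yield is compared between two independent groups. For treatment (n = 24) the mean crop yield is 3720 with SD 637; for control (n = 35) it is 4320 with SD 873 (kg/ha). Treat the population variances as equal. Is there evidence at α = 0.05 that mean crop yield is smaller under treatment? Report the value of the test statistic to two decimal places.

Let group 1 = treatment, group 2 = control. H0: μ_1 = μ_2; H1: μ_1 < μ_2 (two-sample pooled-variance t-test, left-tailed).
s_p² = [(24−1)·637² + (35−1)·873²]/(24+35−2) = 618335
t = (3720 − 4320)/√[618335·(1/24 + 1/35)] = -2.88
df = n₁ + n₂ − 2 = 57
p-value = P(T ≤ -2.88) ≈ 0.0028
Since p ≈ 0.0028 < α = 0.05, reject H0; the data support H1.

-2.88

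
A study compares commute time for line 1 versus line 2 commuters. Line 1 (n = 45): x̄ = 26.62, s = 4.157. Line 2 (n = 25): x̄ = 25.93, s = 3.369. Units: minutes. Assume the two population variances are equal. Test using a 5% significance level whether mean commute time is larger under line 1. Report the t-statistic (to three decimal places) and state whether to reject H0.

t = 0.710; fail to reject H0

Let group 1 = line 1, group 2 = line 2. H0: μ_1 = μ_2; H1: μ_1 > μ_2 (two-sample pooled-variance t-test, right-tailed).
s_p² = [(45−1)·4.157² + (25−1)·3.369²]/(45+25−2) = 15.1875
t = (26.62 − 25.93)/√[15.1875·(1/45 + 1/25)] = 0.710
df = n₁ + n₂ − 2 = 68
p-value = P(T ≥ 0.710) ≈ 0.240
Since p ≈ 0.240 > α = 0.05, fail to reject H0; the data do not provide sufficient evidence against H0.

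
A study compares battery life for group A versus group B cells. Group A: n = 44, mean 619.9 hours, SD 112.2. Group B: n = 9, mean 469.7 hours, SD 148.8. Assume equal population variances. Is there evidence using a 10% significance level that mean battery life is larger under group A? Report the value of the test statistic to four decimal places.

Let group 1 = group A, group 2 = group B. H0: μ_1 = μ_2; H1: μ_1 > μ_2 (two-sample pooled-variance t-test, right-tailed).
s_p² = [(44−1)·112.2² + (9−1)·148.8²]/(44+9−2) = 14087.3
t = (619.9 − 469.7)/√[14087.3·(1/44 + 1/9)] = 3.4591
df = n₁ + n₂ − 2 = 51
p-value = P(T ≥ 3.4591) ≈ 0.001
Since p ≈ 0.001 < α = 0.1, reject H0; the data support H1.

3.4591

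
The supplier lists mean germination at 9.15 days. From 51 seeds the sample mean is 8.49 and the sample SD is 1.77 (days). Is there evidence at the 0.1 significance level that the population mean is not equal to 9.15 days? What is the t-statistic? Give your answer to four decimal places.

H0: μ = 9.15; H1: μ ≠ 9.15 (one-sample t-test, two-sided).
t = (x̄ − μ₀)/(s/√n) = (8.49 − 9.15)/(1.77/√51) = -2.6629
df = n − 1 = 50
Two-sided p-value ≈ 0.010
Since p ≈ 0.010 < α = 0.1, reject H0; the data support H1.

-2.6629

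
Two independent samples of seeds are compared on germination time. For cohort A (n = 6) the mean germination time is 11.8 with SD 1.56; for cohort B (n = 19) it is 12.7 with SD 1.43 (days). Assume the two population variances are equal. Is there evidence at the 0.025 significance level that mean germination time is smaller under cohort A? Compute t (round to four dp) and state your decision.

Let group 1 = cohort A, group 2 = cohort B. H0: μ_1 = μ_2; H1: μ_1 < μ_2 (two-sample pooled-variance t-test, left-tailed).
s_p² = [(6−1)·1.56² + (19−1)·1.43²]/(6+19−2) = 2.1294
t = (11.8 − 12.7)/√[2.1294·(1/6 + 1/19)] = -1.3170
df = n₁ + n₂ − 2 = 23
p-value = P(T ≤ -1.3170) ≈ 0.100
Since p ≈ 0.100 > α = 0.025, fail to reject H0; the data do not provide sufficient evidence against H0.

t = -1.3170; fail to reject H0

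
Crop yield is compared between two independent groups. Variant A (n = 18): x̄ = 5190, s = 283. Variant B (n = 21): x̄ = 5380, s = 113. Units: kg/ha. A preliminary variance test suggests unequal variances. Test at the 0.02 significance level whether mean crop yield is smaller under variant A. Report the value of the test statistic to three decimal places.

-2.672

Let group 1 = variant A, group 2 = variant B. H0: μ_1 = μ_2; H1: μ_1 < μ_2 (Welch's two-sample t-test, left-tailed).
t = (x̄_1 − x̄_2)/√(s_1²/n_1 + s_2²/n_2) = (5190 − 5380)/√(283²/18 + 113²/21) = -2.672
Welch–Satterthwaite df ≈ 21.62
p-value = P(T ≤ -2.672) ≈ 0.007
Since p ≈ 0.007 < α = 0.02, reject H0; the data support H1.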